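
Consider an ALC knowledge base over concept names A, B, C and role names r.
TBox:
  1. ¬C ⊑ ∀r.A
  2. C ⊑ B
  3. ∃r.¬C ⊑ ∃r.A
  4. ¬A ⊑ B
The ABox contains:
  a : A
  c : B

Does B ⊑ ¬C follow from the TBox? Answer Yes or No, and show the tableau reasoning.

1. B ⊑ ¬C  ⇔  (B ⊓ C) unsat w.r.t. T
   open: L(x₀) ⊇ {B, C, ∀r.C}
2. Hence B ⊑ ¬C: not entailed.

No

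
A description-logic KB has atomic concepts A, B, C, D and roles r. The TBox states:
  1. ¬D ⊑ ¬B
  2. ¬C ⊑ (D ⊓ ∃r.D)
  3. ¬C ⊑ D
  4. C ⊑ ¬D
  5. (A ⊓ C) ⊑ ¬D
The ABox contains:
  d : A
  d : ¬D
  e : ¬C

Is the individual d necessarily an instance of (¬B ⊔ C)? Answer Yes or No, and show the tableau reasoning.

Yes

1. d : (¬B ⊔ C)?  L(d) = {A, ¬D} ∪ {(B ⊓ ¬C)}
   clash {D, ¬D} at d — d ∈ (¬B ⊔ C)
2. Hence d : (¬B ⊔ C): entailed.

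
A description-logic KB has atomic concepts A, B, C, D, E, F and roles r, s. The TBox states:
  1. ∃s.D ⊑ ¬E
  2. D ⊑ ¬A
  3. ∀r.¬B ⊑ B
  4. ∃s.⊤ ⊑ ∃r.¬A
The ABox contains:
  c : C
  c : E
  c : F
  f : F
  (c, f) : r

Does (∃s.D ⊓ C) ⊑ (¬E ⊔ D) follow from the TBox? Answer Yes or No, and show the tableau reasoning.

1. (∃s.D ⊓ C) ⊑ (¬E ⊔ D)  ⇔  ((∃s.D ⊓ C) ⊓ (E ⊓ ¬D)) unsat w.r.t. T
   all branches close; clash {E, ¬E} at x₀
2. Hence (∃s.D ⊓ C) ⊑ (¬E ⊔ D): entailed.

Yes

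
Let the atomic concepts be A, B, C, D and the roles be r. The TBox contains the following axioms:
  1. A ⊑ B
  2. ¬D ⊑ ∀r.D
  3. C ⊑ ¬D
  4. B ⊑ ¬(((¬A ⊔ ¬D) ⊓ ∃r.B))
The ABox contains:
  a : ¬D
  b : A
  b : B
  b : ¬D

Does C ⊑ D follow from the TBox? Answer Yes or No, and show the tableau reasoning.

No

1. C ⊑ D  ⇔  (C ⊓ ¬D) unsat w.r.t. T
   apply at x₀: ¬D⊑∀r.D
   open: L(x₀) ⊇ {C, ¬A, ¬B, ¬D, ∀r.D}
2. Hence C ⊑ D: not entailed.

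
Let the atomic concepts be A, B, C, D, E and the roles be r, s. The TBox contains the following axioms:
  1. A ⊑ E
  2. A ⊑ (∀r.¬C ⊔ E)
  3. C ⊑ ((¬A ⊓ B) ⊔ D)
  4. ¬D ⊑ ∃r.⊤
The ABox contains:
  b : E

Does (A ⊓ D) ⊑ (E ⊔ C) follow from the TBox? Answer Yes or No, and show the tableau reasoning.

1. (A ⊓ D) ⊑ (E ⊔ C)  ⇔  ((A ⊓ D) ⊓ (¬E ⊓ ¬C)) unsat w.r.t. T
   all branches close; clash {E, ¬E} at x₀
2. Hence (A ⊓ D) ⊑ (E ⊔ C): entailed.

Yes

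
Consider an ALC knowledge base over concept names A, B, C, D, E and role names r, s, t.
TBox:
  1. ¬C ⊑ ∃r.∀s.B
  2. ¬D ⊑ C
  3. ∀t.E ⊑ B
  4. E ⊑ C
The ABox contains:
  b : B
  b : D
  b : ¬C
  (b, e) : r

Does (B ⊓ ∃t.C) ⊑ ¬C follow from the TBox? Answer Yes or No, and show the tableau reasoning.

1. (B ⊓ ∃t.C) ⊑ ¬C  ⇔  ((B ⊓ ∃t.C) ⊓ C) unsat w.r.t. T
   open: L(x₀) ⊇ {B, C, ∃t.C} (+ ∃-successors)
2. Hence (B ⊓ ∃t.C) ⊑ ¬C: not entailed.

No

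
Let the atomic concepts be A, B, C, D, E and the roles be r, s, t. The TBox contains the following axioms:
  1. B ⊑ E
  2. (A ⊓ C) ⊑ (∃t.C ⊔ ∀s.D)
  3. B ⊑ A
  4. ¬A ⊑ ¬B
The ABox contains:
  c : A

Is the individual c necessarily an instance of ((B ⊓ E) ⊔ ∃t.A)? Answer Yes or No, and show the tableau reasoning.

No

1. c : ((B ⊓ E) ⊔ ∃t.A)?  L(c) = {A} ∪ {((¬B ⊔ ¬E) ⊓ ∀t.¬A)}
   open: L(c) ⊇ {A, ¬B, ¬C, ∀t.¬A} — c ∉ ((B ⊓ E) ⊔ ∃t.A) possible
2. Hence c : ((B ⊓ E) ⊔ ∃t.A): not entailed.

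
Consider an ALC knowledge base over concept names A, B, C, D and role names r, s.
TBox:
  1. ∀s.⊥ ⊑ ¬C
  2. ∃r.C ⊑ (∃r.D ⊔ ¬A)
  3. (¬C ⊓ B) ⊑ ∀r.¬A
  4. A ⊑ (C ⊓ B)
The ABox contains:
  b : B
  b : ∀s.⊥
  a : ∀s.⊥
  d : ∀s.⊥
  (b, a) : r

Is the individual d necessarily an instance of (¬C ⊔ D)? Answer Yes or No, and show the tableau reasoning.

Yes

1. d : (¬C ⊔ D)?  L(d) = {∀s.⊥} ∪ {(C ⊓ ¬D)}
   clash {C, ¬C} at d — d ∈ (¬C ⊔ D)
2. Hence d : (¬C ⊔ D): entailed.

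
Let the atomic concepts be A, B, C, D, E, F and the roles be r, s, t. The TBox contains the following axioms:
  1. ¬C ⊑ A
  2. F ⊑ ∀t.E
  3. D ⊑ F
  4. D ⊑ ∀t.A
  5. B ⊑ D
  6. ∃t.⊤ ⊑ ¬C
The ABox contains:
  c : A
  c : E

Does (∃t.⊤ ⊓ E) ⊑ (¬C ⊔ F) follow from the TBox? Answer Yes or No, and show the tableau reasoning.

1. (∃t.⊤ ⊓ E) ⊑ (¬C ⊔ F)  ⇔  ((∃t.⊤ ⊓ E) ⊓ (C ⊓ ¬F)) unsat w.r.t. T
   all branches close; clash {F, ¬F} at x₀
2. Hence (∃t.⊤ ⊓ E) ⊑ (¬C ⊔ F): entailed.

Yes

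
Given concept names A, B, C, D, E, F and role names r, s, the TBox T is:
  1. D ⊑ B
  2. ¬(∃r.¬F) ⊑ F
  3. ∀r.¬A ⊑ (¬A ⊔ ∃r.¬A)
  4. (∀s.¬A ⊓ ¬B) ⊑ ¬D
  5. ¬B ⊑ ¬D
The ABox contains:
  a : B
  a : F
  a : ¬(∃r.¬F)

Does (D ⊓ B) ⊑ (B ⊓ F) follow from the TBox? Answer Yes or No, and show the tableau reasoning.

No

1. (D ⊓ B) ⊑ (B ⊓ F)  ⇔  ((D ⊓ B) ⊓ (¬B ⊔ ¬F)) unsat w.r.t. T
   open: L(x₀) ⊇ {B, D, ¬F, ∃r.A, ∃r.¬F} (+ ∃-successors)
2. Hence (D ⊓ B) ⊑ (B ⊓ F): not entailed.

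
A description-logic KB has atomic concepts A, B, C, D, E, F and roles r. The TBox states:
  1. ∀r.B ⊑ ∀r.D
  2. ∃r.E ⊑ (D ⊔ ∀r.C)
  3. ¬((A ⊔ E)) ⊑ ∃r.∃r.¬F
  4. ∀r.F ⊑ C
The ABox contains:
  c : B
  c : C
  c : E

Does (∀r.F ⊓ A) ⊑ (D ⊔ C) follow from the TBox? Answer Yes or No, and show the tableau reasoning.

Yes

1. (∀r.F ⊓ A) ⊑ (D ⊔ C)  ⇔  ((∀r.F ⊓ A) ⊓ (¬D ⊓ ¬C)) unsat w.r.t. T
   all branches close; clash {C, ¬C} at x₀
2. Hence (∀r.F ⊓ A) ⊑ (D ⊔ C): entailed.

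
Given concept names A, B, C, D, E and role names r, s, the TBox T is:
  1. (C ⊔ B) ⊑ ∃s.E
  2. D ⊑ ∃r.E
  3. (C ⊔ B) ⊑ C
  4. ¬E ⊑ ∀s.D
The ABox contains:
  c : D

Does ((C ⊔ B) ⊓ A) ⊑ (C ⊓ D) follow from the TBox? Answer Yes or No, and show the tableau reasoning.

No

1. ((C ⊔ B) ⊓ A) ⊑ (C ⊓ D)  ⇔  (((C ⊔ B) ⊓ A) ⊓ (¬C ⊔ ¬D)) unsat w.r.t. T
   apply at x₀: (C ⊔ B)⊑∃s.E; (C ⊔ B)⊑C
   open: L(x₀) ⊇ {A, C, E, ¬D, ∃s.E} (+ ∃-successors)
2. Hence ((C ⊔ B) ⊓ A) ⊑ (C ⊓ D): not entailed.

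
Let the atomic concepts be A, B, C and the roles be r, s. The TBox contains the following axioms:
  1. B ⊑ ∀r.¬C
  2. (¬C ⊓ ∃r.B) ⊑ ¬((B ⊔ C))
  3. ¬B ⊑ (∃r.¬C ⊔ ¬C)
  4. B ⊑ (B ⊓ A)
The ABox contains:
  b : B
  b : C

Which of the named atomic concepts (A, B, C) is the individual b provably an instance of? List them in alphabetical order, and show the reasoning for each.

{A, B, C}

1. b : A?  L(b) = {B, C} ∪ {¬A}
   clash {A, ¬A} at b — b ∈ A
2. b : B?  L(b) = {B, C} ∪ {¬B}
   clash {B, ¬B} at b — b ∈ B
3. b : C?  L(b) = {B, C} ∪ {¬C}
   clash {C, ¬C} at b — b ∈ C
4. Entailed for b: {A, B, C}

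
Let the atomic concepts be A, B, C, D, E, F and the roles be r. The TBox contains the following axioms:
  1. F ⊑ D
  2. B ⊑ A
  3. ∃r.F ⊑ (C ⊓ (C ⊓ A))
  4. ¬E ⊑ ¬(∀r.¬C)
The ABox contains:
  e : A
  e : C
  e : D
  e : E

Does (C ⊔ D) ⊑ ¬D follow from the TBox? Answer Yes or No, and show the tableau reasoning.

1. (C ⊔ D) ⊑ ¬D  ⇔  ((C ⊔ D) ⊓ D) unsat w.r.t. T
   open: L(x₀) ⊇ {D, E, ¬B, ∀r.¬F}
2. Hence (C ⊔ D) ⊑ ¬D: not entailed.

No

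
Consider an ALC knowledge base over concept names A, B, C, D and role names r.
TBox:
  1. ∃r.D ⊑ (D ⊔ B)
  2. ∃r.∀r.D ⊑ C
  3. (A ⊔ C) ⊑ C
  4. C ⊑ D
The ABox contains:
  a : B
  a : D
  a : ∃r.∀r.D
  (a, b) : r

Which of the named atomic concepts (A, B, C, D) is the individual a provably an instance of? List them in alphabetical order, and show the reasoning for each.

{B, C, D}

1. a : A?  L(a) = {B, D, ∃r.∀r.D} ∪ {¬A}
   apply at a: ∃r.∀r.D⊑C
   open: L(a) ⊇ {B, C, D, ¬A, ∀r.¬D, …} (+ ∃-successors) — a ∉ A possible
2. a : B?  L(a) = {B, D, ∃r.∀r.D} ∪ {¬B}
   clash {B, ¬B} at a — a ∈ B
3. a : C?  L(a) = {B, D, ∃r.∀r.D} ∪ {¬C}
   clash {C, ¬C} at a — a ∈ C
4. a : D?  L(a) = {B, D, ∃r.∀r.D} ∪ {¬D}
   clash {D, ¬D} at a — a ∈ D
5. Entailed for a: {B, C, D}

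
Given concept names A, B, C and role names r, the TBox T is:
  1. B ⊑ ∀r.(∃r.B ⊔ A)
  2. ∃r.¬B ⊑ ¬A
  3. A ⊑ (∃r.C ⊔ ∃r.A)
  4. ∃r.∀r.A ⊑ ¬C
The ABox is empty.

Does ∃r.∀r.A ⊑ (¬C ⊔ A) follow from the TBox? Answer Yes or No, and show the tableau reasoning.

1. ∃r.∀r.A ⊑ (¬C ⊔ A)  ⇔  (∃r.∀r.A ⊓ (C ⊓ ¬A)) unsat w.r.t. T
   all branches close; clash {C, ¬C} at x₀
2. Hence ∃r.∀r.A ⊑ (¬C ⊔ A): entailed.

Yes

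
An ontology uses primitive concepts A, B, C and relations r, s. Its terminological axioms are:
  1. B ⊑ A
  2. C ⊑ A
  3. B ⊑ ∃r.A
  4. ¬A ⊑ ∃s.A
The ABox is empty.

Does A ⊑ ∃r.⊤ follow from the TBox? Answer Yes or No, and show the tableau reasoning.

1. A ⊑ ∃r.⊤  ⇔  (A ⊓ ∀r.⊥) unsat w.r.t. T
   open: L(x₀) ⊇ {A, ¬B, ∀r.⊥}
2. Hence A ⊑ ∃r.⊤: not entailed.

No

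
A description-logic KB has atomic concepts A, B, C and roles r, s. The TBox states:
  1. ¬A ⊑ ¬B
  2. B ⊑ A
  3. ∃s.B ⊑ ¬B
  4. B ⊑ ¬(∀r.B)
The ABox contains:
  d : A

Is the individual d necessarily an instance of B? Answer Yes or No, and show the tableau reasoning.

No

1. d : B?  L(d) = {A} ∪ {¬B}
   open: L(d) ⊇ {A, ¬B} — d ∉ B possible
2. Hence d : B: not entailed.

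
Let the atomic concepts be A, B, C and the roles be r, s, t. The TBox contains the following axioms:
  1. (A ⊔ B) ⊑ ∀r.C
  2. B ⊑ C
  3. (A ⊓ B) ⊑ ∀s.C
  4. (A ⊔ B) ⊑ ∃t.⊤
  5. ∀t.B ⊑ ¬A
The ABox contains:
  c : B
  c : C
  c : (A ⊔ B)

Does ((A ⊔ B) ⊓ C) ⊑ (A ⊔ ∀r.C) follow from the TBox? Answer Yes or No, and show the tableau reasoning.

Yes

1. ((A ⊔ B) ⊓ C) ⊑ (A ⊔ ∀r.C)  ⇔  (((A ⊔ B) ⊓ C) ⊓ (¬A ⊓ ∃r.¬C)) unsat w.r.t. T
   all branches close; clash {C, ¬C} at an ∃-successor
2. Hence ((A ⊔ B) ⊓ C) ⊑ (A ⊔ ∀r.C): entailed.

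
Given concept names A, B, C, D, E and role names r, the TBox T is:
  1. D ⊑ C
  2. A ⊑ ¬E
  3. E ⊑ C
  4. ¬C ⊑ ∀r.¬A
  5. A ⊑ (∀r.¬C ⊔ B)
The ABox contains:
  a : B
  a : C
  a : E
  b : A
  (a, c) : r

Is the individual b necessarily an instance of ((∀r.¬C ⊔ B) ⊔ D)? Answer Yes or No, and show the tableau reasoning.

Yes

1. b : ((∀r.¬C ⊔ B) ⊔ D)?  L(b) = {A} ∪ {((∃r.C ⊓ ¬B) ⊓ ¬D)}
   clash {B, ¬B} at b — b ∈ ((∀r.¬C ⊔ B) ⊔ D)
2. Hence b : ((∀r.¬C ⊔ B) ⊔ D): entailed.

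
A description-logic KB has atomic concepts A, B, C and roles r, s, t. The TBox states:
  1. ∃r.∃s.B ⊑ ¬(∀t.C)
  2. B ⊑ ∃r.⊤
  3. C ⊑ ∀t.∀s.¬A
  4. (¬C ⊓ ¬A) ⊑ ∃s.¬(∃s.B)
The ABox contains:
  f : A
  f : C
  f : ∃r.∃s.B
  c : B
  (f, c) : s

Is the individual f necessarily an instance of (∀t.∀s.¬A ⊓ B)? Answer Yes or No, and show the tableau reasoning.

1. f : (∀t.∀s.¬A ⊓ B)?  L(f) = {A, C, ∃r.∃s.B} ∪ {(∃t.∃s.A ⊔ ¬B)}
   apply at f: ∃r.∃s.B⊑¬(∀t.C); C⊑∀t.∀s.¬A
   open: L(f) ⊇ {A, C, ¬B, ∀t.∀s.¬A, ∃r.∃s.B, …} (+ ∃-successors) — f ∉ (∀t.∀s.¬A ⊓ B) possible
2. Hence f : (∀t.∀s.¬A ⊓ B): not entailed.

No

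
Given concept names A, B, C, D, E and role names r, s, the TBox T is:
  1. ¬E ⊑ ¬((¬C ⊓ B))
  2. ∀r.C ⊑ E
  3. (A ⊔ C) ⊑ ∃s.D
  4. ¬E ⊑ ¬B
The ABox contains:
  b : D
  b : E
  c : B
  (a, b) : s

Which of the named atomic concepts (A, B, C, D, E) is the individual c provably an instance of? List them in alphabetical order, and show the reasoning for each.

1. c : A?  L(c) = {B} ∪ {¬A}
   open: L(c) ⊇ {B, E, ¬A, ¬C} — c ∉ A possible
2. c : B?  L(c) = {B} ∪ {¬B}
   clash {B, ¬B} at c — c ∈ B
3. c : C?  L(c) = {B} ∪ {¬C}
   open: L(c) ⊇ {B, E, ¬A, ¬C} — c ∉ C possible
4. c : D?  L(c) = {B} ∪ {¬D}
   open: L(c) ⊇ {B, E, ¬A, ¬C, ¬D} — c ∉ D possible
5. c : E?  L(c) = {B} ∪ {¬E}
   clash {B, ¬B} at c — c ∈ E
6. Entailed for c: {B, E}

{B, E}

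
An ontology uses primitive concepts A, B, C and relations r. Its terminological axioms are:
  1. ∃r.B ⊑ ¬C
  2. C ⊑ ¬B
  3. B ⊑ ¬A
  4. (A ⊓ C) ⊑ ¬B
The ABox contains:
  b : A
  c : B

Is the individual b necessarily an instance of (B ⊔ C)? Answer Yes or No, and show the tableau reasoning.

1. b : (B ⊔ C)?  L(b) = {A} ∪ {(¬B ⊓ ¬C)}
   open: L(b) ⊇ {A, ¬B, ¬C} — b ∉ (B ⊔ C) possible
2. Hence b : (B ⊔ C): not entailed.

No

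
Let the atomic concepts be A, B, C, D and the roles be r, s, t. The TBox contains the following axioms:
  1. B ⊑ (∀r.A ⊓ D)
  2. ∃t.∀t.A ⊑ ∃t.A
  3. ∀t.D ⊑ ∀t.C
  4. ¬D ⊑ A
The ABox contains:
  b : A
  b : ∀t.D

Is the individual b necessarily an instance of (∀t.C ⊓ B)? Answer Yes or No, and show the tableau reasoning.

1. b : (∀t.C ⊓ B)?  L(b) = {A, ∀t.D} ∪ {(∃t.¬C ⊔ ¬B)}
   apply at b: ∀t.D⊑∀t.C
   open: L(b) ⊇ {A, ¬B, ∀t.C, ∀t.D, ∀t.∃t.¬A} — b ∉ (∀t.C ⊓ B) possible
2. Hence b : (∀t.C ⊓ B): not entailed.

No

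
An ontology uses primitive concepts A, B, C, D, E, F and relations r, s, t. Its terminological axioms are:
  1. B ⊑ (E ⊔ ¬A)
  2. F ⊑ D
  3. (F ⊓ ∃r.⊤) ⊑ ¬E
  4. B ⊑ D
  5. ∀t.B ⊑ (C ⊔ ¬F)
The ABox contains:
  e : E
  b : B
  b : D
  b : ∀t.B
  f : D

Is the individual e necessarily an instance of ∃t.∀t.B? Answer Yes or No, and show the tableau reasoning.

No

1. e : ∃t.∀t.B?  L(e) = {E} ∪ {∀t.∃t.¬B}
   open: L(e) ⊇ {E, ¬B, ¬F, ∀t.∃t.¬B, ∃t.¬B} (+ ∃-successors) — e ∉ ∃t.∀t.B possible
2. Hence e : ∃t.∀t.B: not entailed.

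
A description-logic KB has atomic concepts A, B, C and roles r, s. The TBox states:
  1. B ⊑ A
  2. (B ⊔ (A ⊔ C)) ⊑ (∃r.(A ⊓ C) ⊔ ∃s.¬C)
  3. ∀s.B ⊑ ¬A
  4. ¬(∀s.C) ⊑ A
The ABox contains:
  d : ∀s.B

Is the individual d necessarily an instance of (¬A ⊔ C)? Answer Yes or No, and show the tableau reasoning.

1. d : (¬A ⊔ C)?  L(d) = {∀s.B} ∪ {(A ⊓ ¬C)}
   clash {A, ¬A} at d — d ∈ (¬A ⊔ C)
2. Hence d : (¬A ⊔ C): entailed.

Yes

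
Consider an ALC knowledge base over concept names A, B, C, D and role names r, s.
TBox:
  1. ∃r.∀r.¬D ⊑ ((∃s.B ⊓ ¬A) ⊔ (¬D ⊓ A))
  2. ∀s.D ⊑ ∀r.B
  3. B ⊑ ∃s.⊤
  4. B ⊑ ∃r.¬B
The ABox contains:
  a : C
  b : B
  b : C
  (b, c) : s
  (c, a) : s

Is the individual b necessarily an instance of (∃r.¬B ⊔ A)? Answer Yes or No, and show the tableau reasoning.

Yes

1. b : (∃r.¬B ⊔ A)?  L(b) = {B, C} ∪ {(∀r.B ⊓ ¬A)}
   clash {A, ¬A} at b — b ∈ (∃r.¬B ⊔ A)
2. Hence b : (∃r.¬B ⊔ A): entailed.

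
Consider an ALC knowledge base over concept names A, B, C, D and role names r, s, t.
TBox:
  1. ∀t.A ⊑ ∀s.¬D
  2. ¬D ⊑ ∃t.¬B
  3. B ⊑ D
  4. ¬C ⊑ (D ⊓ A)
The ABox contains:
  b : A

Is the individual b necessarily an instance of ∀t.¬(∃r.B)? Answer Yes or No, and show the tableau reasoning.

No

1. b : ∀t.¬(∃r.B)?  L(b) = {A} ∪ {∃t.∃r.B}
   open: L(b) ⊇ {A, C, D, ¬B, ∃t.¬A, …} (+ ∃-successors) — b ∉ ∀t.¬(∃r.B) possible
2. Hence b : ∀t.¬(∃r.B): not entailed.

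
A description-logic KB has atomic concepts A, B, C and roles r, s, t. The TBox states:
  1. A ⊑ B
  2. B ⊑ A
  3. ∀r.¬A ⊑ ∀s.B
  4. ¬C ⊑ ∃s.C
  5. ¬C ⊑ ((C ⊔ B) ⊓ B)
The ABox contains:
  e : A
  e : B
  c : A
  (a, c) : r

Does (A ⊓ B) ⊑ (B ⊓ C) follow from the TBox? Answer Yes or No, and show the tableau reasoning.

1. (A ⊓ B) ⊑ (B ⊓ C)  ⇔  ((A ⊓ B) ⊓ (¬B ⊔ ¬C)) unsat w.r.t. T
   open: L(x₀) ⊇ {A, B, ¬C, ∃r.A, ∃s.C} (+ ∃-successors)
2. Hence (A ⊓ B) ⊑ (B ⊓ C): not entailed.

No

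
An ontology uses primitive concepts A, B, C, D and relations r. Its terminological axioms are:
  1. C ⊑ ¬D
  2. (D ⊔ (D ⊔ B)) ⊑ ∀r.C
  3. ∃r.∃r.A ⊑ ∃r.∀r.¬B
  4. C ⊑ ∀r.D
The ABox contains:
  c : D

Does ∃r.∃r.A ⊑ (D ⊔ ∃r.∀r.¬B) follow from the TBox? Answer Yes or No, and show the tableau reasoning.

1. ∃r.∃r.A ⊑ (D ⊔ ∃r.∀r.¬B)  ⇔  (∃r.∃r.A ⊓ (¬D ⊓ ∀r.∃r.B)) unsat w.r.t. T
   all branches close; clash {D, ¬D} at an ∃-successor
2. Hence ∃r.∃r.A ⊑ (D ⊔ ∃r.∀r.¬B): entailed.

Yes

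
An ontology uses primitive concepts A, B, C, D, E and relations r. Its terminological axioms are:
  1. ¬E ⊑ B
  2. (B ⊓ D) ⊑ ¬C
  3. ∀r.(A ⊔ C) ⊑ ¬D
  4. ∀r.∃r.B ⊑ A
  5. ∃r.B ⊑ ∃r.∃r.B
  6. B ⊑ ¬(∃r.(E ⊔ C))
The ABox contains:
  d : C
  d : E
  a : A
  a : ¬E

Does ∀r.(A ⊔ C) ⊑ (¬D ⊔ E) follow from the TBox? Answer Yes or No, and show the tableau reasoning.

1. ∀r.(A ⊔ C) ⊑ (¬D ⊔ E)  ⇔  (∀r.(A ⊔ C) ⊓ (D ⊓ ¬E)) unsat w.r.t. T
   all branches close; clash {D, ¬D} at x₀
2. Hence ∀r.(A ⊔ C) ⊑ (¬D ⊔ E): entailed.

Yes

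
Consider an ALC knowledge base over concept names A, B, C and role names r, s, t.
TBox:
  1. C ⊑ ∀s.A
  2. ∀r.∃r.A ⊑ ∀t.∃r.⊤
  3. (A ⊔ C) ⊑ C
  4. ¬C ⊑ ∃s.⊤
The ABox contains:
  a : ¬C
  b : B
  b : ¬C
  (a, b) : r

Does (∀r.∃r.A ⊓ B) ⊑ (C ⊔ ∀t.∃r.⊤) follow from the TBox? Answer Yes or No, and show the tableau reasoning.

1. (∀r.∃r.A ⊓ B) ⊑ (C ⊔ ∀t.∃r.⊤)  ⇔  ((∀r.∃r.A ⊓ B) ⊓ (¬C ⊓ ∃t.∀r.⊥)) unsat w.r.t. T
   all branches close; clash {C, ¬C} at x₀
2. Hence (∀r.∃r.A ⊓ B) ⊑ (C ⊔ ∀t.∃r.⊤): entailed.

Yes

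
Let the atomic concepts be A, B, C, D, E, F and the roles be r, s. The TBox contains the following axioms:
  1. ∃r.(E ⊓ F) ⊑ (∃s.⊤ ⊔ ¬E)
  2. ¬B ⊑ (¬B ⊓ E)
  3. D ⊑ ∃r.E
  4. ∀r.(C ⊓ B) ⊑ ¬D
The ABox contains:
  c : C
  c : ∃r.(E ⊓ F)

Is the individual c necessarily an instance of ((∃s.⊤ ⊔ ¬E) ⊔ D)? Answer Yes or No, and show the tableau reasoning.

1. c : ((∃s.⊤ ⊔ ¬E) ⊔ D)?  L(c) = {C, ∃r.(E ⊓ F)} ∪ {((∀s.⊥ ⊓ E) ⊓ ¬D)}
   clash {E, ¬E} at c — c ∈ ((∃s.⊤ ⊔ ¬E) ⊔ D)
2. Hence c : ((∃s.⊤ ⊔ ¬E) ⊔ D): entailed.

Yes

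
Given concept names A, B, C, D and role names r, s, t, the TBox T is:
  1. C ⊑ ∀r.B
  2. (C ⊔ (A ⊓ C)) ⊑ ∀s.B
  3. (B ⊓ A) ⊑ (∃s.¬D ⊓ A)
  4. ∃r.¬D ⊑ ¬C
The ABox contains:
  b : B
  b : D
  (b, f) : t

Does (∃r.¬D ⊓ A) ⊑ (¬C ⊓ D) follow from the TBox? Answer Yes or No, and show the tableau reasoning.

1. (∃r.¬D ⊓ A) ⊑ (¬C ⊓ D)  ⇔  ((∃r.¬D ⊓ A) ⊓ (C ⊔ ¬D)) unsat w.r.t. T
   apply at x₀: ∃r.¬D⊑¬C
   open: L(x₀) ⊇ {A, ¬B, ¬C, ¬D, ∃r.¬D} (+ ∃-successors)
2. Hence (∃r.¬D ⊓ A) ⊑ (¬C ⊓ D): not entailed.

No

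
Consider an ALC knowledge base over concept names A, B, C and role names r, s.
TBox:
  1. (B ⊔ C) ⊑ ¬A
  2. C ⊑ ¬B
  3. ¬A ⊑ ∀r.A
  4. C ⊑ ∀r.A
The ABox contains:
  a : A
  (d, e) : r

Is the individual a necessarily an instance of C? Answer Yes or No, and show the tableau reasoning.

No

1. a : C?  L(a) = {A} ∪ {¬C}
   open: L(a) ⊇ {A, ¬B, ¬C} — a ∉ C possible
2. Hence a : C: not entailed.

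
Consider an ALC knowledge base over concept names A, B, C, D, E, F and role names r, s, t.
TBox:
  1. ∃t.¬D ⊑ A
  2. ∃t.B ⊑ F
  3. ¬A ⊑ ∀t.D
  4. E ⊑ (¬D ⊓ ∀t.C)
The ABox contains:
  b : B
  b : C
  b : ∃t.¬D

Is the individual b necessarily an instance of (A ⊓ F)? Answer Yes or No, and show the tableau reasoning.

1. b : (A ⊓ F)?  L(b) = {B, C, ∃t.¬D} ∪ {(¬A ⊔ ¬F)}
   apply at b: ∃t.¬D⊑A
   open: L(b) ⊇ {A, B, C, ¬E, ¬F, …} (+ ∃-successors) — b ∉ (A ⊓ F) possible
2. Hence b : (A ⊓ F): not entailed.

No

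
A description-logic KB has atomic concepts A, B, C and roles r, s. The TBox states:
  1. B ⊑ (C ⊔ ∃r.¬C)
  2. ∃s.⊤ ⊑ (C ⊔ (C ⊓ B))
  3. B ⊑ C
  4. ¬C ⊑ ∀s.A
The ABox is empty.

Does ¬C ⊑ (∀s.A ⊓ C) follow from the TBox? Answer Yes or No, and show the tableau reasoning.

1. ¬C ⊑ (∀s.A ⊓ C)  ⇔  (¬C ⊓ (∃s.¬A ⊔ ¬C)) unsat w.r.t. T
   apply at x₀: ¬C⊑∀s.A
   open: L(x₀) ⊇ {¬B, ¬C, ∀s.A, ∀s.⊥}
2. Hence ¬C ⊑ (∀s.A ⊓ C): not entailed.

No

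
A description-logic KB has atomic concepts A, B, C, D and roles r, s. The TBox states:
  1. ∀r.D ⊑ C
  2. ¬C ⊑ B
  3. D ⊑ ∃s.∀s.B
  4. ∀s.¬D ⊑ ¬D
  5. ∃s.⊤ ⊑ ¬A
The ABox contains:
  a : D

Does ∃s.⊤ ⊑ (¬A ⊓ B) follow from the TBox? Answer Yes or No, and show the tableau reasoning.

1. ∃s.⊤ ⊑ (¬A ⊓ B)  ⇔  (∃s.⊤ ⊓ (A ⊔ ¬B)) unsat w.r.t. T
   apply at x₀: ∃s.⊤⊑¬A
   open: L(x₀) ⊇ {C, ¬A, ¬B, ¬D, ∃s.D, …} (+ ∃-successors)
2. Hence ∃s.⊤ ⊑ (¬A ⊓ B): not entailed.

No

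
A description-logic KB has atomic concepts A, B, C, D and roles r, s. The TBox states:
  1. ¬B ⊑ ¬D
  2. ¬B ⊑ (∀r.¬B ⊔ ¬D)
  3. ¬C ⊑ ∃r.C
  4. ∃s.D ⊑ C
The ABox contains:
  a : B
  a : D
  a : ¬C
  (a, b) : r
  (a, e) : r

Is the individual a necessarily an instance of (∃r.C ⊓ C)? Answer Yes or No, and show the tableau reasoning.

1. a : (∃r.C ⊓ C)?  L(a) = {B, D, ¬C} ∪ {(∀r.¬C ⊔ ¬C)}
   apply at a: ¬C⊑∃r.C
   open: L(a) ⊇ {B, D, ¬C, ∀s.¬D, ∃r.C} (+ ∃-successors) — a ∉ (∃r.C ⊓ C) possible
2. Hence a : (∃r.C ⊓ C): not entailed.

No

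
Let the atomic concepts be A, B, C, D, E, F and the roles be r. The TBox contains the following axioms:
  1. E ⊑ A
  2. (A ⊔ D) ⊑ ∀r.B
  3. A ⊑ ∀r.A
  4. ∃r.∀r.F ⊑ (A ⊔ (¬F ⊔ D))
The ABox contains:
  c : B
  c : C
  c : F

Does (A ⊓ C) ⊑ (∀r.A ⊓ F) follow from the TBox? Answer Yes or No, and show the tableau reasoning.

1. (A ⊓ C) ⊑ (∀r.A ⊓ F)  ⇔  ((A ⊓ C) ⊓ (∃r.¬A ⊔ ¬F)) unsat w.r.t. T
   apply at x₀: A⊑∀r.A
   open: L(x₀) ⊇ {A, C, ¬F, ∀r.A, ∀r.B, …}
2. Hence (A ⊓ C) ⊑ (∀r.A ⊓ F): not entailed.

No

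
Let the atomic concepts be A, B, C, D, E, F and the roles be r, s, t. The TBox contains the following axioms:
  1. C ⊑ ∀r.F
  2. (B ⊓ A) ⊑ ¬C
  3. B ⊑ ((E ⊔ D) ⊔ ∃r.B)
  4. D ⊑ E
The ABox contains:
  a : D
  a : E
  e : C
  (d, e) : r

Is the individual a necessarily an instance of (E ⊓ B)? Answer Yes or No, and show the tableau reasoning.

No

1. a : (E ⊓ B)?  L(a) = {D, E} ∪ {(¬E ⊔ ¬B)}
   open: L(a) ⊇ {D, E, ¬B, ¬C} — a ∉ (E ⊓ B) possible
2. Hence a : (E ⊓ B): not entailed.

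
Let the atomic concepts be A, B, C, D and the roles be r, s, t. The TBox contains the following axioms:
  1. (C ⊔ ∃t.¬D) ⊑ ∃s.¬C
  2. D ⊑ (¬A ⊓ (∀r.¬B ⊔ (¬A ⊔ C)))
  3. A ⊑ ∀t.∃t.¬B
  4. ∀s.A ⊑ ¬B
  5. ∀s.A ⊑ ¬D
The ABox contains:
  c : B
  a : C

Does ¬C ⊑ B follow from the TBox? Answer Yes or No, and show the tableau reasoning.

No

1. ¬C ⊑ B  ⇔  (¬C ⊓ ¬B) unsat w.r.t. T
   open: L(x₀) ⊇ {¬A, ¬B, ¬C, ¬D, ∀t.D, …} (+ ∃-successors)
2. Hence ¬C ⊑ B: not entailed.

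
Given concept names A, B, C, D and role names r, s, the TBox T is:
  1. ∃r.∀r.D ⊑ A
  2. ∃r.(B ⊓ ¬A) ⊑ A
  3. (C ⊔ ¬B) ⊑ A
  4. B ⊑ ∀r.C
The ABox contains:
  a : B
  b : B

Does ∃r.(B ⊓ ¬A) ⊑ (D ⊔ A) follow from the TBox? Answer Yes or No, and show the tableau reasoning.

1. ∃r.(B ⊓ ¬A) ⊑ (D ⊔ A)  ⇔  (∃r.(B ⊓ ¬A) ⊓ (¬D ⊓ ¬A)) unsat w.r.t. T
   all branches close; clash {A, ¬A} at x₀
2. Hence ∃r.(B ⊓ ¬A) ⊑ (D ⊔ A): entailed.

Yes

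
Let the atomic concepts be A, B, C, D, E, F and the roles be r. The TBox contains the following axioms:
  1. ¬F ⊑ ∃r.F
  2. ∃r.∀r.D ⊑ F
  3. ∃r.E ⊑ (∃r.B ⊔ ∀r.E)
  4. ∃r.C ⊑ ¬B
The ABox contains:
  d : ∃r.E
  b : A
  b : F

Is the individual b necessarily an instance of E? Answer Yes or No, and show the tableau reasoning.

No

1. b : E?  L(b) = {A, F} ∪ {¬E}
   open: L(b) ⊇ {A, F, ¬E, ∀r.¬C, ∀r.¬E} — b ∉ E possible
2. Hence b : E: not entailed.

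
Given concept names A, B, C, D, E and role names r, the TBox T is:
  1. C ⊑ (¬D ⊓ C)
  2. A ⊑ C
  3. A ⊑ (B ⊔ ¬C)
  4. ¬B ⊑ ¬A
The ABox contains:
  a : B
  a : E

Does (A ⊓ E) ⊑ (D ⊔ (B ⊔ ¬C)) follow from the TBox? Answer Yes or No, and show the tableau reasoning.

Yes

1. (A ⊓ E) ⊑ (D ⊔ (B ⊔ ¬C))  ⇔  ((A ⊓ E) ⊓ (¬D ⊓ (¬B ⊓ C))) unsat w.r.t. T
   all branches close; clash {A, ¬A} at x₀
2. Hence (A ⊓ E) ⊑ (D ⊔ (B ⊔ ¬C)): entailed.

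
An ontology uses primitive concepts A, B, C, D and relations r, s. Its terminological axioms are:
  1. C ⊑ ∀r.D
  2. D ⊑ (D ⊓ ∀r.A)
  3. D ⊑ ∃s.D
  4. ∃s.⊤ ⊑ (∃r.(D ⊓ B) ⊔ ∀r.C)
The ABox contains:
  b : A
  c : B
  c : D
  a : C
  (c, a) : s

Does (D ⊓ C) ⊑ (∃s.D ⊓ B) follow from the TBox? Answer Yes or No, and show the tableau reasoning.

No

1. (D ⊓ C) ⊑ (∃s.D ⊓ B)  ⇔  ((D ⊓ C) ⊓ (∀s.¬D ⊔ ¬B)) unsat w.r.t. T
   apply at x₀: C⊑∀r.D; D⊑(D ⊓ ∀r.A); D⊑∃s.D
   open: L(x₀) ⊇ {C, D, ¬B, ∀r.A, ∀r.D, …} (+ ∃-successors)
2. Hence (D ⊓ C) ⊑ (∃s.D ⊓ B): not entailed.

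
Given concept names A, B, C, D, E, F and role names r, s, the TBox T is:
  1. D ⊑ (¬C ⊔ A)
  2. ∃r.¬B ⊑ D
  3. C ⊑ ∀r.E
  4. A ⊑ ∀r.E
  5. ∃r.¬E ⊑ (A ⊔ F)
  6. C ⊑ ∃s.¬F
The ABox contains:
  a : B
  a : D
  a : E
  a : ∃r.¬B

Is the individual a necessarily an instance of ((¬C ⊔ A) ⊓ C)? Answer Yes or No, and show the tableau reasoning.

1. a : ((¬C ⊔ A) ⊓ C)?  L(a) = {B, D, E, ∃r.¬B} ∪ {((C ⊓ ¬A) ⊔ ¬C)}
   apply at a: D⊑(¬C ⊔ A)
   open: L(a) ⊇ {B, D, E, ¬A, ¬C, …} (+ ∃-successors) — a ∉ ((¬C ⊔ A) ⊓ C) possible
2. Hence a : ((¬C ⊔ A) ⊓ C): not entailed.

No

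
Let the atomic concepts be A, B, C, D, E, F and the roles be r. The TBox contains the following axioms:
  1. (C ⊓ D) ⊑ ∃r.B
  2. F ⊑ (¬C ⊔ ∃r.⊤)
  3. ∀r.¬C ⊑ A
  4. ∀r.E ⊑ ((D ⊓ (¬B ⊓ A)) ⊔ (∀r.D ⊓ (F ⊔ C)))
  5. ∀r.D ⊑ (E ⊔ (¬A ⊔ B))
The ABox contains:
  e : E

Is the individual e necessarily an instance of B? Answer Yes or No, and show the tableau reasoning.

1. e : B?  L(e) = {E} ∪ {¬B}
   open: L(e) ⊇ {E, ¬B, ¬C, ¬F, ∃r.C, …} (+ ∃-successors) — e ∉ B possible
2. Hence e : B: not entailed.

No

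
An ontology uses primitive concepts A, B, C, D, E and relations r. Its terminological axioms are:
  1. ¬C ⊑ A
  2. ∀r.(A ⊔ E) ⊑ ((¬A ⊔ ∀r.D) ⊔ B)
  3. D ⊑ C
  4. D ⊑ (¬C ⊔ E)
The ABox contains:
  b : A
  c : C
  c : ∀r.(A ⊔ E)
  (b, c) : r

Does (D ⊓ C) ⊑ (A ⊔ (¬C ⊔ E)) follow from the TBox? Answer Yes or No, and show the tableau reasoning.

Yes

1. (D ⊓ C) ⊑ (A ⊔ (¬C ⊔ E))  ⇔  ((D ⊓ C) ⊓ (¬A ⊓ (C ⊓ ¬E))) unsat w.r.t. T
   all branches close; clash {E, ¬E} at x₀
2. Hence (D ⊓ C) ⊑ (A ⊔ (¬C ⊔ E)): entailed.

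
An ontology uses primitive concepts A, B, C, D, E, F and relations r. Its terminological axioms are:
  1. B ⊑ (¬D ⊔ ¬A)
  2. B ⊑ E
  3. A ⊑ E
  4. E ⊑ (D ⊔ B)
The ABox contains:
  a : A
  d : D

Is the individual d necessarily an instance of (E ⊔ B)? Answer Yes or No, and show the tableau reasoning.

1. d : (E ⊔ B)?  L(d) = {D} ∪ {(¬E ⊓ ¬B)}
   open: L(d) ⊇ {D, ¬A, ¬B, ¬E} — d ∉ (E ⊔ B) possible
2. Hence d : (E ⊔ B): not entailed.

No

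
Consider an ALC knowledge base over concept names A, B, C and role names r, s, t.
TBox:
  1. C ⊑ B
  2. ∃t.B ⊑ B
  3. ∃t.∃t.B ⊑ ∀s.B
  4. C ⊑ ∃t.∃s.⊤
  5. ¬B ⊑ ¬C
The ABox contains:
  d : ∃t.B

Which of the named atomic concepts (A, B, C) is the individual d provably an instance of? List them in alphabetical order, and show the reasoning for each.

1. d : A?  L(d) = {∃t.B} ∪ {¬A}
   apply at d: ∃t.B⊑B
   open: L(d) ⊇ {B, ¬A, ¬C, ∀t.∀t.¬B, ∃t.B} (+ ∃-successors) — d ∉ A possible
2. d : B?  L(d) = {∃t.B} ∪ {¬B}
   clash {B, ¬B} at d — d ∈ B
3. d : C?  L(d) = {∃t.B} ∪ {¬C}
   apply at d: ∃t.B⊑B
   open: L(d) ⊇ {B, ¬C, ∀t.∀t.¬B, ∃t.B} (+ ∃-successors) — d ∉ C possible
4. Entailed for d: {B}

{B}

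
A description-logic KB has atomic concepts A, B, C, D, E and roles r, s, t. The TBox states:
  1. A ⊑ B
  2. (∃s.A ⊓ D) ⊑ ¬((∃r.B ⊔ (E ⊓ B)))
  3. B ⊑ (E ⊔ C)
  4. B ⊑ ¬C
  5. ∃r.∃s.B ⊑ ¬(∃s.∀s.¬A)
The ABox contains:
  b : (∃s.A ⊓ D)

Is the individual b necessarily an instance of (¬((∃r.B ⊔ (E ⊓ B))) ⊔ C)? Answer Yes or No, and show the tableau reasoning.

1. b : (¬((∃r.B ⊔ (E ⊓ B))) ⊔ C)?  L(b) = {(∃s.A ⊓ D)} ∪ {((∃r.B ⊔ (E ⊓ B)) ⊓ ¬C)}
   clash {C, ¬C} at b — b ∈ (¬((∃r.B ⊔ (E ⊓ B))) ⊔ C)
2. Hence b : (¬((∃r.B ⊔ (E ⊓ B))) ⊔ C): entailed.

Yes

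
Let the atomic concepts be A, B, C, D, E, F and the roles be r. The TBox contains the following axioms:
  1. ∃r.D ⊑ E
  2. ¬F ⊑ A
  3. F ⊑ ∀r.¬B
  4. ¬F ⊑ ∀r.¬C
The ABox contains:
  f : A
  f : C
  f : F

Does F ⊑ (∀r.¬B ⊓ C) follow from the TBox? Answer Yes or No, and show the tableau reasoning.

No

1. F ⊑ (∀r.¬B ⊓ C)  ⇔  (F ⊓ (∃r.B ⊔ ¬C)) unsat w.r.t. T
   apply at x₀: F⊑∀r.¬B
   open: L(x₀) ⊇ {F, ¬C, ∀r.¬B, ∀r.¬D}
2. Hence F ⊑ (∀r.¬B ⊓ C): not entailed.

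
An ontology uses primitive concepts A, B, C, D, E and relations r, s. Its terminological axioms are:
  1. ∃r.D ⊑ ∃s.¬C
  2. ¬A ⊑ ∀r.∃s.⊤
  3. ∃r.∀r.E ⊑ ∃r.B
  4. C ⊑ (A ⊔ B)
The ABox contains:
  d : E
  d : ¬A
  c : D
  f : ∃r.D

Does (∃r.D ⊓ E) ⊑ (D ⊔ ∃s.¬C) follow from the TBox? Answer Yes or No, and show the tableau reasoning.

Yes

1. (∃r.D ⊓ E) ⊑ (D ⊔ ∃s.¬C)  ⇔  ((∃r.D ⊓ E) ⊓ (¬D ⊓ ∀s.C)) unsat w.r.t. T
   all branches close; clash {C, ¬C} at an ∃-successor
2. Hence (∃r.D ⊓ E) ⊑ (D ⊔ ∃s.¬C): entailed.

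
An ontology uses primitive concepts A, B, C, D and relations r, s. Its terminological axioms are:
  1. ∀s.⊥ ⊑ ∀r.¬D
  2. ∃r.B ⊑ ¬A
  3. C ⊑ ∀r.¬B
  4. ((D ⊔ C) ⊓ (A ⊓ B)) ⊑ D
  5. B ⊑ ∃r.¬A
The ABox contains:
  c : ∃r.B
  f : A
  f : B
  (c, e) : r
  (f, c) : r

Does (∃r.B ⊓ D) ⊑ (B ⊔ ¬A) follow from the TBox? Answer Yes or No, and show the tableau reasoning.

Yes

1. (∃r.B ⊓ D) ⊑ (B ⊔ ¬A)  ⇔  ((∃r.B ⊓ D) ⊓ (¬B ⊓ A)) unsat w.r.t. T
   all branches close; clash {B, ¬B} at an ∃-successor
2. Hence (∃r.B ⊓ D) ⊑ (B ⊔ ¬A): entailed.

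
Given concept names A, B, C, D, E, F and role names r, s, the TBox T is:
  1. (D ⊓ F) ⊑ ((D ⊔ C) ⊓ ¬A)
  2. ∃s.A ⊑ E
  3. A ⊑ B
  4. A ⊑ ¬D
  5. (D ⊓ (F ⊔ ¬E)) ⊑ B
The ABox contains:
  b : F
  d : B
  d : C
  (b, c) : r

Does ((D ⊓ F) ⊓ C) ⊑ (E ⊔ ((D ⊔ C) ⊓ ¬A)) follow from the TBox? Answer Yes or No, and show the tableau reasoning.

Yes

1. ((D ⊓ F) ⊓ C) ⊑ (E ⊔ ((D ⊔ C) ⊓ ¬A))  ⇔  (((D ⊓ F) ⊓ C) ⊓ (¬E ⊓ ((¬D ⊓ ¬C) ⊔ A))) unsat w.r.t. T
   all branches close; clash {D, ¬D} at x₀
2. Hence ((D ⊓ F) ⊓ C) ⊑ (E ⊔ ((D ⊔ C) ⊓ ¬A)): entailed.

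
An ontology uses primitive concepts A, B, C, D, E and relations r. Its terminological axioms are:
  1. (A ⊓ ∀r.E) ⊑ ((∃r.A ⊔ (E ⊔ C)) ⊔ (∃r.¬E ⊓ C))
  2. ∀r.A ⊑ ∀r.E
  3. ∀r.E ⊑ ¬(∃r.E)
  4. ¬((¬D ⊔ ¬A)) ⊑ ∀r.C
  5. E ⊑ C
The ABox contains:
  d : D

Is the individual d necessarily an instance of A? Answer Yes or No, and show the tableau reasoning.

1. d : A?  L(d) = {D} ∪ {¬A}
   open: L(d) ⊇ {D, ¬A, ¬E, ∃r.¬A, ∃r.¬E} (+ ∃-successors) — d ∉ A possible
2. Hence d : A: not entailed.

No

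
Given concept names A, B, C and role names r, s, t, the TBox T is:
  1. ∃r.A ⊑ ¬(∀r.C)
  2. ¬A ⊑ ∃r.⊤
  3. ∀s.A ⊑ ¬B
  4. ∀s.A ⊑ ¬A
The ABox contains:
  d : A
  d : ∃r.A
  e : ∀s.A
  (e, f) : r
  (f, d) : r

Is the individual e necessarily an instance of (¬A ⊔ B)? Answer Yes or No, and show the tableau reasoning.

1. e : (¬A ⊔ B)?  L(e) = {∀s.A} ∪ {(A ⊓ ¬B)}
   clash {A, ¬A} at e — e ∈ (¬A ⊔ B)
2. Hence e : (¬A ⊔ B): entailed.

Yes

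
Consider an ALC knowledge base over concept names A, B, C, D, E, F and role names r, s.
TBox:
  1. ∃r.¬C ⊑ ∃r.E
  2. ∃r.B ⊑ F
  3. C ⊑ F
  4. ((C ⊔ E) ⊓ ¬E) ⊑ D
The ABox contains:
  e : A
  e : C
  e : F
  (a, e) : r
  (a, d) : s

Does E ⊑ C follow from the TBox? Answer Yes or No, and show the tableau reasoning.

No

1. E ⊑ C  ⇔  (E ⊓ ¬C) unsat w.r.t. T
   open: L(x₀) ⊇ {E, ¬C, ∀r.C, ∀r.¬B}
2. Hence E ⊑ C: not entailed.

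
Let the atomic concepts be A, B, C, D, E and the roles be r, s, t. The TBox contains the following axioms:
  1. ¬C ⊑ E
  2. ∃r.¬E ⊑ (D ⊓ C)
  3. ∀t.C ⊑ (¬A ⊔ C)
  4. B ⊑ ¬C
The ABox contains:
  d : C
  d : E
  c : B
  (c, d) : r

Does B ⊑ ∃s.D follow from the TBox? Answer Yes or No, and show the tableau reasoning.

No

1. B ⊑ ∃s.D  ⇔  (B ⊓ ∀s.¬D) unsat w.r.t. T
   apply at x₀: B⊑¬C
   open: L(x₀) ⊇ {B, E, ¬C, ∀r.E, ∀s.¬D, …} (+ ∃-successors)
2. Hence B ⊑ ∃s.D: not entailed.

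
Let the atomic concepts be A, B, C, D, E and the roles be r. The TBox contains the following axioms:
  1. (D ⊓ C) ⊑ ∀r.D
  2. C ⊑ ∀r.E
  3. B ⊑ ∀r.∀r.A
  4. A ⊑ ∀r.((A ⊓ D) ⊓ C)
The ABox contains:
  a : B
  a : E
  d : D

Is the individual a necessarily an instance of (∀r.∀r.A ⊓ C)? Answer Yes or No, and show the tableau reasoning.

No

1. a : (∀r.∀r.A ⊓ C)?  L(a) = {B, E} ∪ {(∃r.∃r.¬A ⊔ ¬C)}
   apply at a: B⊑∀r.∀r.A
   open: L(a) ⊇ {B, E, ¬A, ¬C, ∀r.∀r.A} — a ∉ (∀r.∀r.A ⊓ C) possible
2. Hence a : (∀r.∀r.A ⊓ C): not entailed.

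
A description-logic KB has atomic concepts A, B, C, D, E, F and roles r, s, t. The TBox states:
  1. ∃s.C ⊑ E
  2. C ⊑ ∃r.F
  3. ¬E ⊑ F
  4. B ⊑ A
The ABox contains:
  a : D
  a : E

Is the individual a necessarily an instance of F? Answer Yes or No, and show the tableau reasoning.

No

1. a : F?  L(a) = {D, E} ∪ {¬F}
   open: L(a) ⊇ {D, E, ¬B, ¬C, ¬F} — a ∉ F possible
2. Hence a : F: not entailed.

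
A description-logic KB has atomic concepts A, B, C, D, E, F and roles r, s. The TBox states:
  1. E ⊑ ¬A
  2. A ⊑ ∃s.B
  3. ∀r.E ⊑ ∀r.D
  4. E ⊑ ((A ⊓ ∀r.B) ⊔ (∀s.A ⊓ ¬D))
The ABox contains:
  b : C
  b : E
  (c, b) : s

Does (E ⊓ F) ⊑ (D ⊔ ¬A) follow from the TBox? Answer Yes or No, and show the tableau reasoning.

Yes

1. (E ⊓ F) ⊑ (D ⊔ ¬A)  ⇔  ((E ⊓ F) ⊓ (¬D ⊓ A)) unsat w.r.t. T
   all branches close; clash {A, ¬A} at x₀
2. Hence (E ⊓ F) ⊑ (D ⊔ ¬A): entailed.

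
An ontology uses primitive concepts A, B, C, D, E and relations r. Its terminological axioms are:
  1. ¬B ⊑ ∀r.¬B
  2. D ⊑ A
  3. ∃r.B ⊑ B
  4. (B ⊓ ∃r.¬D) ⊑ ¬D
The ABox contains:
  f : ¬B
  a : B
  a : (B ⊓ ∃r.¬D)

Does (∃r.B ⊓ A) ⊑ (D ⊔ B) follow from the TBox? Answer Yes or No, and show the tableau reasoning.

Yes

1. (∃r.B ⊓ A) ⊑ (D ⊔ B)  ⇔  ((∃r.B ⊓ A) ⊓ (¬D ⊓ ¬B)) unsat w.r.t. T
   all branches close; clash {B, ¬B} at an ∃-successor
2. Hence (∃r.B ⊓ A) ⊑ (D ⊔ B): entailed.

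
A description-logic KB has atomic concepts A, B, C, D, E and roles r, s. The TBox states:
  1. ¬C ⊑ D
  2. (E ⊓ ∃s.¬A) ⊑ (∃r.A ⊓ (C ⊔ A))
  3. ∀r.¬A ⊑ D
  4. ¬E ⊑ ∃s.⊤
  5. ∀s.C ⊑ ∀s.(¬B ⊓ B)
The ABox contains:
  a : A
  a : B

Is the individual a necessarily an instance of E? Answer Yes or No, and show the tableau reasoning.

No

1. a : E?  L(a) = {A, B} ∪ {¬E}
   apply at a: ¬E⊑∃s.⊤
   open: L(a) ⊇ {A, B, C, ¬E, ∃r.A, …} (+ ∃-successors) — a ∉ E possible
2. Hence a : E: not entailed.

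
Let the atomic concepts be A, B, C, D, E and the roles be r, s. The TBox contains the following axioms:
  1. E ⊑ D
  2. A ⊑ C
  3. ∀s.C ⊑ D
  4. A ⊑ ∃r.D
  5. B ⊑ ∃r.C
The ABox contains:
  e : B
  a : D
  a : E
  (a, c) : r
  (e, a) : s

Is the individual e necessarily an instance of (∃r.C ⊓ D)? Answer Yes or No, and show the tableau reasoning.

No

1. e : (∃r.C ⊓ D)?  L(e) = {B} ∪ {(∀r.¬C ⊔ ¬D)}
   apply at e: B⊑∃r.C
   open: L(e) ⊇ {B, ¬A, ¬D, ¬E, ∃r.C, …} (+ ∃-successors) — e ∉ (∃r.C ⊓ D) possible
2. Hence e : (∃r.C ⊓ D): not entailed.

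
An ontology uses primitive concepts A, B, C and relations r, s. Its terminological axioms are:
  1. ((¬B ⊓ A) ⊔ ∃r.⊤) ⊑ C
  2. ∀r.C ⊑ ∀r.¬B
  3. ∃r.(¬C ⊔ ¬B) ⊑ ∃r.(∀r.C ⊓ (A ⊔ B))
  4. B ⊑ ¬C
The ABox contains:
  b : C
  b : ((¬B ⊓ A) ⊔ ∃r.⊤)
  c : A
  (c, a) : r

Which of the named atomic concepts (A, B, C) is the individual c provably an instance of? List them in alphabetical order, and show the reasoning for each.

{A, C}

1. c : A?  L(c) = {A} ∪ {¬A}
   clash {A, ¬A} at c — c ∈ A
2. c : B?  L(c) = {A} ∪ {¬B}
   open: L(c) ⊇ {A, C, ¬B, ∃r.(∀r.C ⊓ (A ⊔ B)), ∃r.¬C} (+ ∃-successors) — c ∉ B possible
3. c : C?  L(c) = {A} ∪ {¬C}
   clash {C, ¬C} at c — c ∈ C
4. Entailed for c: {A, C}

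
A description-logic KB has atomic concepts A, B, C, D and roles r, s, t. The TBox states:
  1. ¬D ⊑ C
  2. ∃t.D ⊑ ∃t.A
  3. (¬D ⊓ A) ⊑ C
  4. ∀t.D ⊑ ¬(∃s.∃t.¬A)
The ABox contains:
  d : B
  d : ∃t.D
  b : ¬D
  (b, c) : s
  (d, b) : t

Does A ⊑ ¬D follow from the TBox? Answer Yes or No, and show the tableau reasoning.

No

1. A ⊑ ¬D  ⇔  (A ⊓ D) unsat w.r.t. T
   open: L(x₀) ⊇ {A, D, ∀t.¬D, ∃t.¬D} (+ ∃-successors)
2. Hence A ⊑ ¬D: not entailed.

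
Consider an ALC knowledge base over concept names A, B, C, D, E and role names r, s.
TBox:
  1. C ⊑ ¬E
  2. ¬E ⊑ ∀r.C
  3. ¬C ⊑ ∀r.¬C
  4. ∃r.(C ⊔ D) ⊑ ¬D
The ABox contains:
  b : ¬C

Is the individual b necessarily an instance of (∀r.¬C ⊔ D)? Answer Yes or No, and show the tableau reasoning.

1. b : (∀r.¬C ⊔ D)?  L(b) = {¬C} ∪ {(∃r.C ⊓ ¬D)}
   clash {C, ¬C} at an ∃-successor — b ∈ (∀r.¬C ⊔ D)
2. Hence b : (∀r.¬C ⊔ D): entailed.

Yes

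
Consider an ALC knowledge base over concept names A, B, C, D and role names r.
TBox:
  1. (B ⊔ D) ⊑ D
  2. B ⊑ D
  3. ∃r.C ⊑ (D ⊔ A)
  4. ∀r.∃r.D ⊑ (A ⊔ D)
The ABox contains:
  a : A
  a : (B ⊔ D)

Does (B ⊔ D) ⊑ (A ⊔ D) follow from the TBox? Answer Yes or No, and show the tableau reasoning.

1. (B ⊔ D) ⊑ (A ⊔ D)  ⇔  ((B ⊔ D) ⊓ (¬A ⊓ ¬D)) unsat w.r.t. T
   all branches close; clash {D, ¬D} at x₀
2. Hence (B ⊔ D) ⊑ (A ⊔ D): entailed.

Yes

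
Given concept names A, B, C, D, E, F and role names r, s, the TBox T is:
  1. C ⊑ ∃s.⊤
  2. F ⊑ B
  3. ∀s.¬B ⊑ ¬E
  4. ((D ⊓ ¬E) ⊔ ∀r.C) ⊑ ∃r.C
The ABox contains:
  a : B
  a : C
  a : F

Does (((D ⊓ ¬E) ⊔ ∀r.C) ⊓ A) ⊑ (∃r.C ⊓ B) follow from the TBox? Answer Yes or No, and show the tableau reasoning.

No

1. (((D ⊓ ¬E) ⊔ ∀r.C) ⊓ A) ⊑ (∃r.C ⊓ B)  ⇔  ((((D ⊓ ¬E) ⊔ ∀r.C) ⊓ A) ⊓ (∀r.¬C ⊔ ¬B)) unsat w.r.t. T
   apply at x₀: ((D ⊓ ¬E) ⊔ ∀r.C)⊑∃r.C
   open: L(x₀) ⊇ {A, D, ¬B, ¬C, ¬E, …} (+ ∃-successors)
2. Hence (((D ⊓ ¬E) ⊔ ∀r.C) ⊓ A) ⊑ (∃r.C ⊓ B): not entailed.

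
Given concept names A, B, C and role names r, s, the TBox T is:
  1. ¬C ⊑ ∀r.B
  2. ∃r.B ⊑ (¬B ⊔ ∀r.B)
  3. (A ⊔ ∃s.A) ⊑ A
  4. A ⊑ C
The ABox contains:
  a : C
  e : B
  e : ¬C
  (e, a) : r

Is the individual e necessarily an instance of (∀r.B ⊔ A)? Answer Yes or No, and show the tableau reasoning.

Yes

1. e : (∀r.B ⊔ A)?  L(e) = {B, ¬C} ∪ {(∃r.¬B ⊓ ¬A)}
   clash {A, ¬A} at e — e ∈ (∀r.B ⊔ A)
2. Hence e : (∀r.B ⊔ A): entailed.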